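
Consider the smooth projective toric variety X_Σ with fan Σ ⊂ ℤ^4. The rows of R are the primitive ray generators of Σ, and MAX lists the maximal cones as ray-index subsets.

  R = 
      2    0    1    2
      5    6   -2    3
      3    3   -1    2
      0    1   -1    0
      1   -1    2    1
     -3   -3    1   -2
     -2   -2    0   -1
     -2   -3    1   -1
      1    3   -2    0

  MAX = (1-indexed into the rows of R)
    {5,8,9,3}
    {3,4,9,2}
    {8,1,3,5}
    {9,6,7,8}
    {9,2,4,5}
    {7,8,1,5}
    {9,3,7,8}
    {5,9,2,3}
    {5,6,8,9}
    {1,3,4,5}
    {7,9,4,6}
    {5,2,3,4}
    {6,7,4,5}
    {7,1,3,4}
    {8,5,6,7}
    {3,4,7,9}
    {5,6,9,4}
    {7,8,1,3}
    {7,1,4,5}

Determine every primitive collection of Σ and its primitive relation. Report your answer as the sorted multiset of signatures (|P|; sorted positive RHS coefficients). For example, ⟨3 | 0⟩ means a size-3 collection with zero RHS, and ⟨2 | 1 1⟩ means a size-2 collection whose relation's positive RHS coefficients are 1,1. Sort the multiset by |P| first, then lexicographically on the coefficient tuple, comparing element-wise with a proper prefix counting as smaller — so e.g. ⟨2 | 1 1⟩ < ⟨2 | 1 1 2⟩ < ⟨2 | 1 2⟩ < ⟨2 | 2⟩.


11 minimal non-faces of Δ(Σ) (on 9 rays):

  P={3,6}:  v_{3} + v_{6} = 0 ; sig = ⟨2 | 0⟩
  P={1,9}:  v_{1} + v_{9} = v_{3} ; sig = ⟨2 | 1⟩
  P={2,8}:  v_{2} + v_{8} = v_{3} ; sig = ⟨2 | 1⟩
  P={4,8}:  v_{4} + v_{8} = v_{7} ; sig = ⟨2 | 1⟩
  P={1,6}:  v_{1} + v_{6} = v_{5} + v_{7} ; sig = ⟨2 | 1 1⟩
  P={2,7}:  v_{2} + v_{7} = v_{3} + v_{4} ; sig = ⟨2 | 1 1⟩
  P={2,6}:  v_{2} + v_{6} = v_{4} + v_{5} + v_{9} ; sig = ⟨2 | 1 1 1⟩
  P={1,2}:  v_{1} + v_{2} = 2·v_{3} + v_{4} + v_{5} ; sig = ⟨2 | 1 1 2⟩
  P={5,7,9}:  v_{5} + v_{7} + v_{9} = 0 ; sig = ⟨3 | 0⟩
  P={3,5,7}:  v_{3} + v_{5} + v_{7} = v_{1} ; sig = ⟨3 | 1⟩
  P={3,4,5,9}:  v_{3} + v_{4} + v_{5} + v_{9} = v_{2} ; sig = ⟨4 | 1⟩

so the primitive-relation signature multiset is
    |P|=2: 8 collections, coeffs (), (1), (1), (1), (1,1), (1,1), (1,1,1), (1,1,2)
    |P|=3: 2 collections, coeffs (), (1)
    |P|=4: 1 collection, coeffs (1)


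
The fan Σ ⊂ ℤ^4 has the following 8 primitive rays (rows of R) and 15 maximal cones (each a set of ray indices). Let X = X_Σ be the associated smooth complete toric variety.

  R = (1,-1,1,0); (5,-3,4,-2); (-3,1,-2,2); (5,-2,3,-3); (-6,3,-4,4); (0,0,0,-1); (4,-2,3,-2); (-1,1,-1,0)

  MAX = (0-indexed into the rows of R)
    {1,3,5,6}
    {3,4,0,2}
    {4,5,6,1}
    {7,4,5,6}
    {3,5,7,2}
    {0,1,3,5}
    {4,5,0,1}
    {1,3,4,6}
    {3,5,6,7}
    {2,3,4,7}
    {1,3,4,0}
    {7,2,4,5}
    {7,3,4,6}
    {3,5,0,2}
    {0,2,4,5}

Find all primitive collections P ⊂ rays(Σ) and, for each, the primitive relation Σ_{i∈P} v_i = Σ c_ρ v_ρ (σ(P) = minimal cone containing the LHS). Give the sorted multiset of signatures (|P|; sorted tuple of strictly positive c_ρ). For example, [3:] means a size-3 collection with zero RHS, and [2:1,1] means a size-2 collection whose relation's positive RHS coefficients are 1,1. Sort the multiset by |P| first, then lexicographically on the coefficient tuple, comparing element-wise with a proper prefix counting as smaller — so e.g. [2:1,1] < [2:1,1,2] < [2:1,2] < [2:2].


6 minimal non-faces of Δ(Σ) (on 8 rays):

  P = {0,7}:  v_{0} + v_{7} = 0 ; sig = [2:]
  P = {0,6}:  v_{0} + v_{6} = v_{1} ; sig = [2:1]
  P = {1,7}:  v_{1} + v_{7} = v_{6} ; sig = [2:1]
  P = {2,6}:  v_{2} + v_{6} = v_{0} ; sig = [2:1]
  P = {1,2}:  v_{1} + v_{2} = 2·v_{0} ; sig = [2:2]
  P = {3,4,5}:  v_{3} + v_{4} + v_{5} = v_{7} ; sig = [3:1]

Sorted signature multiset PRS(X):
    [2:]
    [2:1]
    [2:1]
    [2:1]
    [2:2]
    [3:1]


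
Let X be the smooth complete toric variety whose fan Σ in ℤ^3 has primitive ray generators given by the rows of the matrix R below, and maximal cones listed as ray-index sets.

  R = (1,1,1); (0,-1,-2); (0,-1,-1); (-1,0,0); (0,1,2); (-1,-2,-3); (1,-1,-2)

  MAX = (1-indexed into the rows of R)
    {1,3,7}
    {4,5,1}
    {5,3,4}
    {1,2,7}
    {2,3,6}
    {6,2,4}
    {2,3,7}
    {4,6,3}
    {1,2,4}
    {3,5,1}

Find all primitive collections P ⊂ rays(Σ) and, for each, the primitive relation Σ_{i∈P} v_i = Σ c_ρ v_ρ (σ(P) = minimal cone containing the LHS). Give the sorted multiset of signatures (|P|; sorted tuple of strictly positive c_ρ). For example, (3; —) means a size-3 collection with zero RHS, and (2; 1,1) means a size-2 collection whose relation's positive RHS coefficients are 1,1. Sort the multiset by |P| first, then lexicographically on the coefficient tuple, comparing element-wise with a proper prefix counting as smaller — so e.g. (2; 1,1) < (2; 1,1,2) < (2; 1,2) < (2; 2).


Δ(Σ) — 7 vertices, 9 min non-faces:

  P={2,5}:  v_{2} + v_{5} = 0 ; sig = (2; —)
  P={1,6}:  v_{1} + v_{6} = v_{2} ; sig = (2; 1)
  P={4,7}:  v_{4} + v_{7} = v_{2} ; sig = (2; 1)
  P={5,6}:  v_{5} + v_{6} = v_{3} + v_{4} ; sig = (2; 1,1)
  P={5,7}:  v_{5} + v_{7} = v_{1} + v_{3} ; sig = (2; 1,1)
  P={6,7}:  v_{6} + v_{7} = 2·v_{2} + v_{3} ; sig = (2; 1,2)
  P={1,3,4}:  v_{1} + v_{3} + v_{4} = 0 ; sig = (3; —)
  P={1,2,3}:  v_{1} + v_{2} + v_{3} = v_{7} ; sig = (3; 1)
  P={2,3,4}:  v_{2} + v_{3} + v_{4} = v_{6} ; sig = (3; 1)

Hence PRS(X_Σ) =
    |P|=2: 6 collections, coeffs (), (1), (1), (1,1), (1,1), (1,2)
    |P|=3: 3 collections, coeffs (), (1), (1)


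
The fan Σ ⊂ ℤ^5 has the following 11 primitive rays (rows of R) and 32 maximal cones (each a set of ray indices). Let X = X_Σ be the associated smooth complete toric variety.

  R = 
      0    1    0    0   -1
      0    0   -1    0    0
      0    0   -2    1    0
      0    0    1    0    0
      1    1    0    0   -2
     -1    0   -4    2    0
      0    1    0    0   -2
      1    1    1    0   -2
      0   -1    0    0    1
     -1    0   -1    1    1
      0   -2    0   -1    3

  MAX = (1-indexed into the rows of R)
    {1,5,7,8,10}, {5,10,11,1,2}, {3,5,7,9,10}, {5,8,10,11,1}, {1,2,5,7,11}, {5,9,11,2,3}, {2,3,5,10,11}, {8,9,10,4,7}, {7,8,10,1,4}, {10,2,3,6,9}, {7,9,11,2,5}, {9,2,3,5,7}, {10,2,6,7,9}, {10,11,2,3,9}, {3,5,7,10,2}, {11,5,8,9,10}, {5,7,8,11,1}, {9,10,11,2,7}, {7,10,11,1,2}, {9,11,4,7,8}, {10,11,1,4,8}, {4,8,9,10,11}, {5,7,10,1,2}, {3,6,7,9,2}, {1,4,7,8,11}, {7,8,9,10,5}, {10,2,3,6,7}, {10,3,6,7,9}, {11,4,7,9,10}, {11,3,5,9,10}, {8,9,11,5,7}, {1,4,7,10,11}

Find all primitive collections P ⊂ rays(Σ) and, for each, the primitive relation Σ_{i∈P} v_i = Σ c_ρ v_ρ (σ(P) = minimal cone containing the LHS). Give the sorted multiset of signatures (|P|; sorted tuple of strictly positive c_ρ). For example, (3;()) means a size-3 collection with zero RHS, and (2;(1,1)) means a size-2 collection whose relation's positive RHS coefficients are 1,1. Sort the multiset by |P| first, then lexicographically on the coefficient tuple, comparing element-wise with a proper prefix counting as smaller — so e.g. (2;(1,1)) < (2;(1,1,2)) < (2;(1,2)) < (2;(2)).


Δ(Σ) — 11 vertices, 17 min non-faces:

  {1,9}:  v_{1} + v_{9} = 0  so sig = (2;())
  {2,4}:  v_{2} + v_{4} = 0  so sig = (2;())
  {2,8}:  v_{2} + v_{8} = v_{5}  so sig = (2;(1))
  {4,5}:  v_{4} + v_{5} = v_{8}  so sig = (2;(1))
  {1,3}:  v_{1} + v_{3} = v_{2} + v_{5} + v_{10}  so sig = (2;(1,1,1))
  {3,4}:  v_{3} + v_{4} = v_{5} + v_{9} + v_{10}  so sig = (2;(1,1,1))
  {1,6}:  v_{1} + v_{6} = v_{2} + v_{3} + v_{7} + v_{10}  so sig = (2;(1,1,1,1))
  {4,6}:  v_{4} + v_{6} = v_{3} + v_{7} + v_{9} + v_{10}  so sig = (2;(1,1,1,1))
  {6,8}:  v_{6} + v_{8} = v_{3} + v_{5} + v_{7} + v_{9} + v_{10}  so sig = (2;(1,1,1,1,1))
  {3,8}:  v_{3} + v_{8} = 2·v_{5} + v_{9} + v_{10}  so sig = (2;(1,1,2))
  {5,6}:  v_{5} + v_{6} = 2·v_{3} + v_{7}  so sig = (2;(1,2))
  {6,11}:  v_{6} + v_{11} = 3·v_{2} + 2·v_{9} + v_{10}  so sig = (2;(1,2,3))
  {3,7,11}:  v_{3} + v_{7} + v_{11} = 2·v_{2} + v_{9}  so sig = (3;(1,2))
  {7,8,10,11}:  v_{7} + v_{8} + v_{10} + v_{11} = 0  so sig = (4;())
  {2,5,9,10}:  v_{2} + v_{5} + v_{9} + v_{10} = v_{3}  so sig = (4;(1))
  {5,7,10,11}:  v_{5} + v_{7} + v_{10} + v_{11} = v_{2}  so sig = (4;(1))
  {2,3,7,9,10}:  v_{2} + v_{3} + v_{7} + v_{9} + v_{10} = v_{6}  so sig = (5;(1))

Hence PRS(X_Σ) =
[(2;()), (2;()), (2;(1)), (2;(1)), (2;(1,1,1)), (2;(1,1,1)), (2;(1,1,1,1)), (2;(1,1,1,1)), (2;(1,1,1,1,1)), (2;(1,1,2)), (2;(1,2)), (2;(1,2,3)), (3;(1,2)), (4;()), (4;(1)), (4;(1)), (5;(1))]


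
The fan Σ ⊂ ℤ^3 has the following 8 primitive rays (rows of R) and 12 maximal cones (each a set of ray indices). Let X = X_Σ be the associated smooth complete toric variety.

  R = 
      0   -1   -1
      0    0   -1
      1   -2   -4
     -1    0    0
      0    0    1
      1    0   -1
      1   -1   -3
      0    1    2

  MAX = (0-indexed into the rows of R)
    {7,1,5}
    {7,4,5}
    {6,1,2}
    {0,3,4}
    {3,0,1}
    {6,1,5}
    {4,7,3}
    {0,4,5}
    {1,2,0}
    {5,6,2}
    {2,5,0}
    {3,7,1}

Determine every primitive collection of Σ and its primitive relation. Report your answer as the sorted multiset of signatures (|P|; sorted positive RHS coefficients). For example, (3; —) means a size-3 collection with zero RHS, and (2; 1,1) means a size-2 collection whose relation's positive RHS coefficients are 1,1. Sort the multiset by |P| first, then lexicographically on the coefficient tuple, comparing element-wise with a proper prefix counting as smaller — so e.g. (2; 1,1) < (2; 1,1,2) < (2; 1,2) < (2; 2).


|primitive collections| = 12. Relations:

  P={1,4}:  v_{1} + v_{4} = 0  ⇒ sig = (2; —)
  P={0,6}:  v_{0} + v_{6} = v_{2}  ⇒ sig = (2; 1)
  P={0,7}:  v_{0} + v_{7} = v_{4}  ⇒ sig = (2; 1)
  P={3,5}:  v_{3} + v_{5} = v_{1}  ⇒ sig = (2; 1)
  P={6,7}:  v_{6} + v_{7} = v_{5}  ⇒ sig = (2; 1)
  P={2,7}:  v_{2} + v_{7} = v_{0} + v_{5}  ⇒ sig = (2; 1,1)
  P={4,6}:  v_{4} + v_{6} = v_{0} + v_{5}  ⇒ sig = (2; 1,1)
  P={2,4}:  v_{2} + v_{4} = 2·v_{0} + v_{5}  ⇒ sig = (2; 1,2)
  P={3,6}:  v_{3} + v_{6} = v_{0} + 2·v_{1}  ⇒ sig = (2; 1,2)
  P={2,3}:  v_{2} + v_{3} = 2·v_{0} + 2·v_{1}  ⇒ sig = (2; 2,2)
  P={0,1,5}:  v_{0} + v_{1} + v_{5} = v_{6}  ⇒ sig = (3; 1)
  P={1,2,5}:  v_{1} + v_{2} + v_{5} = 2·v_{6}  ⇒ sig = (3; 2)

Signatures (|P|; sorted positive RHS coefficients), sorted:
[(2; —), (2; 1), (2; 1), (2; 1), (2; 1), (2; 1,1), (2; 1,1), (2; 1,2), (2; 1,2), (2; 2,2), (3; 1), (3; 2)]


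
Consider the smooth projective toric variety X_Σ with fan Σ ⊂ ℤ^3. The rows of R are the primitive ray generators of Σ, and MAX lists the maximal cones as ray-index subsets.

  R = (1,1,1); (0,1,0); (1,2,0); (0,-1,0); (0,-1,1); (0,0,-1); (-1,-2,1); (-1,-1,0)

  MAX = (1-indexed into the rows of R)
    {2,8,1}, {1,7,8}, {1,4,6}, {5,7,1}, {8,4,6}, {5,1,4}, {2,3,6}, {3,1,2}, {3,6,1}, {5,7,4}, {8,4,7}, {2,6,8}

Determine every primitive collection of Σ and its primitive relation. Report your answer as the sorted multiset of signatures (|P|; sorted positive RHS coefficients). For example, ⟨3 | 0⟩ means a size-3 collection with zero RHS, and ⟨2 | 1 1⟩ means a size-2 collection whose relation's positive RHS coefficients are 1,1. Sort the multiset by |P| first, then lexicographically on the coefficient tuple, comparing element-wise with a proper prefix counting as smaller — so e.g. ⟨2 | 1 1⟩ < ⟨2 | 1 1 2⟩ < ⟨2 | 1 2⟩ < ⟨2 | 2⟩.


|primitive collections| = 14. Relations:

  • {2,4}:  v_{2} + v_{4} = 0  ⟹  sig = ⟨2 | 0⟩
  • {3,5}:  v_{3} + v_{5} = v_{1}  ⟹  sig = ⟨2 | 1⟩
  • {3,8}:  v_{3} + v_{8} = v_{2}  ⟹  sig = ⟨2 | 1⟩
  • {5,6}:  v_{5} + v_{6} = v_{4}  ⟹  sig = ⟨2 | 1⟩
  • {5,8}:  v_{5} + v_{8} = v_{7}  ⟹  sig = ⟨2 | 1⟩
  • {2,5}:  v_{2} + v_{5} = v_{1} + v_{8}  ⟹  sig = ⟨2 | 1 1⟩
  • {3,4}:  v_{3} + v_{4} = v_{1} + v_{6}  ⟹  sig = ⟨2 | 1 1⟩
  • {3,7}:  v_{3} + v_{7} = v_{1} + v_{8}  ⟹  sig = ⟨2 | 1 1⟩
  • {6,7}:  v_{6} + v_{7} = v_{4} + v_{8}  ⟹  sig = ⟨2 | 1 1⟩
  • {2,7}:  v_{2} + v_{7} = v_{1} + 2·v_{8}  ⟹  sig = ⟨2 | 1 2⟩
  • {1,6,8}:  v_{1} + v_{6} + v_{8} = 0  ⟹  sig = ⟨3 | 0⟩
  • {1,2,6}:  v_{1} + v_{2} + v_{6} = v_{3}  ⟹  sig = ⟨3 | 1⟩
  • {1,4,8}:  v_{1} + v_{4} + v_{8} = v_{5}  ⟹  sig = ⟨3 | 1⟩
  • {1,4,7}:  v_{1} + v_{4} + v_{7} = 2·v_{5}  ⟹  sig = ⟨3 | 2⟩

Signatures (|P|; sorted positive RHS coefficients), sorted:
    |P|=2: 10 collections, coeffs (), (1), (1), (1), (1), (1,1), (1,1), (1,1), (1,1), (1,2)
    |P|=3: 4 collections, coeffs (), (1), (1), (2)


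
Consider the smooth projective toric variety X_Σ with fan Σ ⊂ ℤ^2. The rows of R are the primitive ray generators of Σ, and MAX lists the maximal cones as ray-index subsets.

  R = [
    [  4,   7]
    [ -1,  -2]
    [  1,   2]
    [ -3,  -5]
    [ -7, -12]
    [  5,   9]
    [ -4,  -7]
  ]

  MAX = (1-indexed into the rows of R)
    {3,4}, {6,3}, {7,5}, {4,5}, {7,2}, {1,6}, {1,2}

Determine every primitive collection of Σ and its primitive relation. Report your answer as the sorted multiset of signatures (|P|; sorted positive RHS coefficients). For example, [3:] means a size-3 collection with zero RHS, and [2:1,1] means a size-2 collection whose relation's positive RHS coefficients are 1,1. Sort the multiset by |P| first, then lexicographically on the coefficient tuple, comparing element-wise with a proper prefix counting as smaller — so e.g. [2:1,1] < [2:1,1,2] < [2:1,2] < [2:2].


|primitive collections| = 14. Relations:

  {1,7}:  v_{1} + v_{7} = 0  so sig = [2:]
  {2,3}:  v_{2} + v_{3} = 0  so sig = [2:]
  {1,3}:  v_{1} + v_{3} = v_{6}  so sig = [2:1]
  {1,4}:  v_{1} + v_{4} = v_{3}  so sig = [2:1]
  {1,5}:  v_{1} + v_{5} = v_{4}  so sig = [2:1]
  {2,4}:  v_{2} + v_{4} = v_{7}  so sig = [2:1]
  {2,6}:  v_{2} + v_{6} = v_{1}  so sig = [2:1]
  {3,7}:  v_{3} + v_{7} = v_{4}  so sig = [2:1]
  {4,7}:  v_{4} + v_{7} = v_{5}  so sig = [2:1]
  {6,7}:  v_{6} + v_{7} = v_{3}  so sig = [2:1]
  {5,6}:  v_{5} + v_{6} = v_{3} + v_{4}  so sig = [2:1,1]
  {2,5}:  v_{2} + v_{5} = 2·v_{7}  so sig = [2:2]
  {3,5}:  v_{3} + v_{5} = 2·v_{4}  so sig = [2:2]
  {4,6}:  v_{4} + v_{6} = 2·v_{3}  so sig = [2:2]

so the primitive-relation signature multiset is
    [2:]
    [2:]
    [2:1]
    [2:1]
    [2:1]
    [2:1]
    [2:1]
    [2:1]
    [2:1]
    [2:1]
    [2:1,1]
    [2:2]
    [2:2]
    [2:2]


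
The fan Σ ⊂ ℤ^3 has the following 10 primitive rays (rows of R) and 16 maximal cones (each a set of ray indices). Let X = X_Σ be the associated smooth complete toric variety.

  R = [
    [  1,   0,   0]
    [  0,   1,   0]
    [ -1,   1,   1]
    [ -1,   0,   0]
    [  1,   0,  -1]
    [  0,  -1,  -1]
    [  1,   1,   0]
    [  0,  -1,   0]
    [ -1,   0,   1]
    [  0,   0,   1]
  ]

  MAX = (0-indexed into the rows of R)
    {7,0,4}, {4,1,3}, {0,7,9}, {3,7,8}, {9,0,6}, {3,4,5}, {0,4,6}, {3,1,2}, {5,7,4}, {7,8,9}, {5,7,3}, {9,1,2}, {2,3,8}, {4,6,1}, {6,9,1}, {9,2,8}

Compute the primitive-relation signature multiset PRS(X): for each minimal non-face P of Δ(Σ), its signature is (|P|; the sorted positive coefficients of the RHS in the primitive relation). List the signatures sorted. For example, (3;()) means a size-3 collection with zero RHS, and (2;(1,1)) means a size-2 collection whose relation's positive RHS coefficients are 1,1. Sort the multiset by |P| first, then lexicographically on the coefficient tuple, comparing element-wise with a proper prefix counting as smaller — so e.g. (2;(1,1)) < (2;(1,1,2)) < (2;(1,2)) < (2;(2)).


22 minimal non-faces of Δ(Σ) (on 10 rays):

  P={0,3}:  v_{0} + v_{3} = 0  →  sig = (2;())
  P={1,7}:  v_{1} + v_{7} = 0  →  sig = (2;())
  P={4,8}:  v_{4} + v_{8} = 0  →  sig = (2;())
  P={0,1}:  v_{0} + v_{1} = v_{6}  →  sig = (2;(1))
  P={0,8}:  v_{0} + v_{8} = v_{9}  →  sig = (2;(1))
  P={1,8}:  v_{1} + v_{8} = v_{2}  →  sig = (2;(1))
  P={2,4}:  v_{2} + v_{4} = v_{1}  →  sig = (2;(1))
  P={2,5}:  v_{2} + v_{5} = v_{3}  →  sig = (2;(1))
  P={2,7}:  v_{2} + v_{7} = v_{8}  →  sig = (2;(1))
  P={3,6}:  v_{3} + v_{6} = v_{1}  →  sig = (2;(1))
  P={3,9}:  v_{3} + v_{9} = v_{8}  →  sig = (2;(1))
  P={4,9}:  v_{4} + v_{9} = v_{0}  →  sig = (2;(1))
  P={5,6}:  v_{5} + v_{6} = v_{4}  →  sig = (2;(1))
  P={5,9}:  v_{5} + v_{9} = v_{7}  →  sig = (2;(1))
  P={6,7}:  v_{6} + v_{7} = v_{0}  →  sig = (2;(1))
  P={0,2}:  v_{0} + v_{2} = v_{1} + v_{9}  →  sig = (2;(1,1))
  P={0,5}:  v_{0} + v_{5} = v_{4} + v_{7}  →  sig = (2;(1,1))
  P={1,5}:  v_{1} + v_{5} = v_{3} + v_{4}  →  sig = (2;(1,1))
  P={5,8}:  v_{5} + v_{8} = v_{3} + v_{7}  →  sig = (2;(1,1))
  P={6,8}:  v_{6} + v_{8} = v_{1} + v_{9}  →  sig = (2;(1,1))
  P={2,6}:  v_{2} + v_{6} = 2·v_{1} + v_{9}  →  sig = (2;(1,2))
  P={3,4,7}:  v_{3} + v_{4} + v_{7} = v_{5}  →  sig = (3;(1))

Signatures (|P|; sorted positive RHS coefficients), sorted:
    |P|=2: 21 collections, coeffs (), (), (), (1), (1), (1), (1), (1), (1), (1), (1), (1), (1), (1), (1), (1,1), (1,1), (1,1), (1,1), (1,1), (1,2)
    |P|=3: 1 collection, coeffs (1)


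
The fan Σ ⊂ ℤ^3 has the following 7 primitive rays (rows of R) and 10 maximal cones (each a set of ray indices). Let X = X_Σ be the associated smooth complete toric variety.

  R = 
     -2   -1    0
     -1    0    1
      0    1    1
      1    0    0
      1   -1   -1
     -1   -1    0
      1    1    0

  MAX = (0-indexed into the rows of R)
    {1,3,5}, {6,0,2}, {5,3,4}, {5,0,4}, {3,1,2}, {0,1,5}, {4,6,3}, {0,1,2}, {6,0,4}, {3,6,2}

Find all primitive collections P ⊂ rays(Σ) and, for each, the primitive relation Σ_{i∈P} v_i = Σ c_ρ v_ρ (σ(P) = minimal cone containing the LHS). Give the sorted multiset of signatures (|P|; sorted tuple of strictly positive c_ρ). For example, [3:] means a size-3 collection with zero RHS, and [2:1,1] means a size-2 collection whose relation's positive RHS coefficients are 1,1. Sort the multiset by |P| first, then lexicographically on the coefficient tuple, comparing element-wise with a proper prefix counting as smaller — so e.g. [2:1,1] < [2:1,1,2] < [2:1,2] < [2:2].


Δ(Σ) — 7 vertices, 6 min non-faces:

  {5,6}:  v_{5} + v_{6} = 0  →  sig = [2:]
  {0,3}:  v_{0} + v_{3} = v_{5}  →  sig = [2:1]
  {1,6}:  v_{1} + v_{6} = v_{2}  →  sig = [2:1]
  {2,4}:  v_{2} + v_{4} = v_{3}  →  sig = [2:1]
  {2,5}:  v_{2} + v_{5} = v_{1}  →  sig = [2:1]
  {1,4}:  v_{1} + v_{4} = v_{3} + v_{5}  →  sig = [2:1,1]

Sorted signature multiset PRS(X):
    |P|=2: 6 collections, coeffs (), (1), (1), (1), (1), (1,1)


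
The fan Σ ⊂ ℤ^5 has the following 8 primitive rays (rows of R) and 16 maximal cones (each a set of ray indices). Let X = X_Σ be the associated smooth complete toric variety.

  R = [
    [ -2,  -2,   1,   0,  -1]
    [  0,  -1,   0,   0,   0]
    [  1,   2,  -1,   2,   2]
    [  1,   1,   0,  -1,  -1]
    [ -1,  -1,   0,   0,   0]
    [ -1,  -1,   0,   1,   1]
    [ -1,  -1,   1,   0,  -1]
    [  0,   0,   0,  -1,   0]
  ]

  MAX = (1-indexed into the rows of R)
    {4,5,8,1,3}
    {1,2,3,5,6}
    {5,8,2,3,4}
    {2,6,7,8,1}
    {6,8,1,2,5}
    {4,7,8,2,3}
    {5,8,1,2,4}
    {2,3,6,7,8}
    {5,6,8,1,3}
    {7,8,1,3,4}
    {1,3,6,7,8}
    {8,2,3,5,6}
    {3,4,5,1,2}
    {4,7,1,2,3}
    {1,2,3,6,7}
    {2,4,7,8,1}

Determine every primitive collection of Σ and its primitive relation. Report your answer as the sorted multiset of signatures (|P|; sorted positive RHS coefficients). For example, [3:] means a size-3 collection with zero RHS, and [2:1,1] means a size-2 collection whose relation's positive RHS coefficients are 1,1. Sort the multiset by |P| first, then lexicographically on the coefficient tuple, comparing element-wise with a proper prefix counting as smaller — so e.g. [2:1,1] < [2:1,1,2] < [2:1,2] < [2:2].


3 minimal non-faces of Δ(Σ) (on 8 rays):

  P = {4,6}:  v_{4} + v_{6} = 0  ⟹  sig = [2:]
  P = {5,7}:  v_{5} + v_{7} = v_{1}  ⟹  sig = [2:1]
  P = {1,2,3,8}:  v_{1} + v_{2} + v_{3} + v_{8} = v_{6}  ⟹  sig = [4:1]

so the primitive-relation signature multiset is
{ [2:],  [2:1],  [4:1] }


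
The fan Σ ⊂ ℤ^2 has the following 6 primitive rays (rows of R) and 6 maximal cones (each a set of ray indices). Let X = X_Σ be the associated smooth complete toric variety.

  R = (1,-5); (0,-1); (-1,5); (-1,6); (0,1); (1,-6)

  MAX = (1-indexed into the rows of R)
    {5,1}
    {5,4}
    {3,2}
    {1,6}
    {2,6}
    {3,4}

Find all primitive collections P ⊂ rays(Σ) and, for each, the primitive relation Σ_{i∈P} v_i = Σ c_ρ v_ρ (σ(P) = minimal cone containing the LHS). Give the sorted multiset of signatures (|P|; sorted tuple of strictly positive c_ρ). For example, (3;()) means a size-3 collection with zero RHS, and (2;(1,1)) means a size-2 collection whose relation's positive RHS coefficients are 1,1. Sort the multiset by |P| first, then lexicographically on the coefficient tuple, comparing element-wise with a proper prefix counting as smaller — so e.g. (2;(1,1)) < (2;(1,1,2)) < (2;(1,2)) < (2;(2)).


9 collections generate NE(X_Σ); each relation:

  • {1,3}:  v_{1} + v_{3} = 0 — sig = (2;())
  • {2,5}:  v_{2} + v_{5} = 0 — sig = (2;())
  • {4,6}:  v_{4} + v_{6} = 0 — sig = (2;())
  • {1,2}:  v_{1} + v_{2} = v_{6} — sig = (2;(1))
  • {1,4}:  v_{1} + v_{4} = v_{5} — sig = (2;(1))
  • {2,4}:  v_{2} + v_{4} = v_{3} — sig = (2;(1))
  • {3,5}:  v_{3} + v_{5} = v_{4} — sig = (2;(1))
  • {3,6}:  v_{3} + v_{6} = v_{2} — sig = (2;(1))
  • {5,6}:  v_{5} + v_{6} = v_{1} — sig = (2;(1))

Signatures (|P|; sorted positive RHS coefficients), sorted:
    (2;())
    (2;())
    (2;())
    (2;(1))
    (2;(1))
    (2;(1))
    (2;(1))
    (2;(1))
    (2;(1))


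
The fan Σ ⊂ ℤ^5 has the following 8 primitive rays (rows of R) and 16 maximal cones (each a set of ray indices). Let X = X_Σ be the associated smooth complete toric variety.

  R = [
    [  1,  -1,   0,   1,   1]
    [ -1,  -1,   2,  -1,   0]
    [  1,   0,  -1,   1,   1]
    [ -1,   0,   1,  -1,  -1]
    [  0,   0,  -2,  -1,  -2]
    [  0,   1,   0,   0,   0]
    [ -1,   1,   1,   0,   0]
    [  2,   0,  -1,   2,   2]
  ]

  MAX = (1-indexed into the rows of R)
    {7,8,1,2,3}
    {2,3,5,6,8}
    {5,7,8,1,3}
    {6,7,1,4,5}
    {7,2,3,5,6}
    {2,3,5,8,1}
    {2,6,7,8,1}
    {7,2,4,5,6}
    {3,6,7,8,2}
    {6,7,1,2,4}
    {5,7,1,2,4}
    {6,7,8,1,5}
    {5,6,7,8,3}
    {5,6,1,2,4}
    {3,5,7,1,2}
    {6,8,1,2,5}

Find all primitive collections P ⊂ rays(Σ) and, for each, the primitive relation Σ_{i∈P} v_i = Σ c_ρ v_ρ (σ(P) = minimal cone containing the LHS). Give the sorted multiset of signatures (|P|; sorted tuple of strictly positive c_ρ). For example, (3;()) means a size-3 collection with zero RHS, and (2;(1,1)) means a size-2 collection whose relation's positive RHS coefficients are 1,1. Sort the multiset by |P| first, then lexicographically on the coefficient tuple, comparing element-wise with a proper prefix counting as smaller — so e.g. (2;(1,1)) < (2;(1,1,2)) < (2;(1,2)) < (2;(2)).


5 collections generate NE(X_Σ); each relation:

  • {3,4}:  v_{3} + v_{4} = 0 — sig = (2;())
  • {4,8}:  v_{4} + v_{8} = v_{1} + v_{6} — sig = (2;(1,1))
  • {1,3,6}:  v_{1} + v_{3} + v_{6} = v_{8} — sig = (3;(1))
  • {2,5,7,8}:  v_{2} + v_{5} + v_{7} + v_{8} = 0 — sig = (4;())
  • {1,2,5,6,7}:  v_{1} + v_{2} + v_{5} + v_{6} + v_{7} = v_{4} — sig = (5;(1))

Sorted signature multiset PRS(X):
    |P|=2: 2 collections, coeffs (), (1,1)
    |P|=3: 1 collection, coeffs (1)
    |P|=4: 1 collection, coeffs ()
    |P|=5: 1 collection, coeffs (1)


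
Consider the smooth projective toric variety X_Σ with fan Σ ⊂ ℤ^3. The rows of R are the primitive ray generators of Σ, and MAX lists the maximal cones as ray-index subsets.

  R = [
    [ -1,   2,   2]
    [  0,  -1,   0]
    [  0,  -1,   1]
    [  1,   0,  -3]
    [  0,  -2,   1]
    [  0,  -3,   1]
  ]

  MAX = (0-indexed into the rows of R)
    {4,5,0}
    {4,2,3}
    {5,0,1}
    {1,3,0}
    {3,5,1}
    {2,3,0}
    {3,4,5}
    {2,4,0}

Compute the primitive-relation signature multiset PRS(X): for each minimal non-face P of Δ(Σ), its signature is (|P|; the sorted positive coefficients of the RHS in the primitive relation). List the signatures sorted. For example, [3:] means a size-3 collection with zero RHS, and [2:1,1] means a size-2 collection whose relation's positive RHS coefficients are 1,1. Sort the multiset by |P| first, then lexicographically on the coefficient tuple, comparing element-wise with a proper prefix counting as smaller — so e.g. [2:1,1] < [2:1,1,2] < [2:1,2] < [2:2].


Σ has 5 primitive collections:

  P = {1,2}:  v_{1} + v_{2} = v_{4} ; sig = [2:1]
  P = {1,4}:  v_{1} + v_{4} = v_{5} ; sig = [2:1]
  P = {2,5}:  v_{2} + v_{5} = 2·v_{4} ; sig = [2:2]
  P = {0,3,4}:  v_{0} + v_{3} + v_{4} = 0 ; sig = [3:]
  P = {0,3,5}:  v_{0} + v_{3} + v_{5} = v_{1} ; sig = [3:1]

Sorted signature multiset PRS(X):
    [2:1]
    [2:1]
    [2:2]
    [3:]
    [3:1]


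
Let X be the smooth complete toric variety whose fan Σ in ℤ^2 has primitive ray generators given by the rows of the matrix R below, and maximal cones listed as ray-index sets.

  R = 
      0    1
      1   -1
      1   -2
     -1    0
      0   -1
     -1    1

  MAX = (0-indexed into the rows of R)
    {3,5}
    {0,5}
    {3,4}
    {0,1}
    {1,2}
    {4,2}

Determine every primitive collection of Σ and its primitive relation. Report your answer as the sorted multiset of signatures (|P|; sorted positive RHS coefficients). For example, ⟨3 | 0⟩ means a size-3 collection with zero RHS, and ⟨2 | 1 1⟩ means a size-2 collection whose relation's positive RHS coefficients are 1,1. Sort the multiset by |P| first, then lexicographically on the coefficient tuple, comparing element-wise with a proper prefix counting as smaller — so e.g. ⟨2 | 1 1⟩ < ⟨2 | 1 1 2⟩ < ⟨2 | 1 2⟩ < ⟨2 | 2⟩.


9 minimal non-faces of Δ(Σ) (on 6 rays):

  P = {0,4}:  v_{0} + v_{4} = 0 ; sig = ⟨2 | 0⟩
  P = {1,5}:  v_{1} + v_{5} = 0 ; sig = ⟨2 | 0⟩
  P = {0,2}:  v_{0} + v_{2} = v_{1} ; sig = ⟨2 | 1⟩
  P = {0,3}:  v_{0} + v_{3} = v_{5} ; sig = ⟨2 | 1⟩
  P = {1,3}:  v_{1} + v_{3} = v_{4} ; sig = ⟨2 | 1⟩
  P = {1,4}:  v_{1} + v_{4} = v_{2} ; sig = ⟨2 | 1⟩
  P = {2,5}:  v_{2} + v_{5} = v_{4} ; sig = ⟨2 | 1⟩
  P = {4,5}:  v_{4} + v_{5} = v_{3} ; sig = ⟨2 | 1⟩
  P = {2,3}:  v_{2} + v_{3} = 2·v_{4} ; sig = ⟨2 | 2⟩

Signatures (|P|; sorted positive RHS coefficients), sorted:
    ⟨2 | 0⟩
    ⟨2 | 0⟩
    ⟨2 | 1⟩
    ⟨2 | 1⟩
    ⟨2 | 1⟩
    ⟨2 | 1⟩
    ⟨2 | 1⟩
    ⟨2 | 1⟩
    ⟨2 | 2⟩


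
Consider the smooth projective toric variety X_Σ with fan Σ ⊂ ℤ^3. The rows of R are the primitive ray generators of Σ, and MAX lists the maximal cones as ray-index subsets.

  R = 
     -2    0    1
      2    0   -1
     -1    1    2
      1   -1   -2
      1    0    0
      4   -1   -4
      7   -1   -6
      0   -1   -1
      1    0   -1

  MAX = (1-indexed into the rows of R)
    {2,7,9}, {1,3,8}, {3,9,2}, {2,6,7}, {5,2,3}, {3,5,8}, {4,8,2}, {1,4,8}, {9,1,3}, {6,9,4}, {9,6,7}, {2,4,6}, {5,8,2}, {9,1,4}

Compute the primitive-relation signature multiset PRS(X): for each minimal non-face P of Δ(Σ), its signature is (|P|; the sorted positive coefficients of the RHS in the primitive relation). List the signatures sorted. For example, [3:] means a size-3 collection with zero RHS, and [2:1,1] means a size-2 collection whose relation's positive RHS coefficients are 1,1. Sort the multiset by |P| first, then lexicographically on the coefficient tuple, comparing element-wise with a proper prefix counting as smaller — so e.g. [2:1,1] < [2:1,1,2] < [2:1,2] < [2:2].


18 collections generate NE(X_Σ); each relation:

  P = {1,2}:  v_{1} + v_{2} = 0 — sig = [2:]
  P = {3,4}:  v_{3} + v_{4} = 0 — sig = [2:]
  P = {5,9}:  v_{5} + v_{9} = v_{2} — sig = [2:1]
  P = {8,9}:  v_{8} + v_{9} = v_{4} — sig = [2:1]
  P = {1,5}:  v_{1} + v_{5} = v_{3} + v_{8} — sig = [2:1,1]
  P = {1,6}:  v_{1} + v_{6} = v_{4} + v_{9} — sig = [2:1,1]
  P = {1,7}:  v_{1} + v_{7} = v_{6} + v_{9} — sig = [2:1,1]
  P = {3,6}:  v_{3} + v_{6} = v_{2} + v_{9} — sig = [2:1,1]
  P = {4,5}:  v_{4} + v_{5} = v_{2} + v_{8} — sig = [2:1,1]
  P = {7,8}:  v_{7} + v_{8} = v_{2} + v_{4} + v_{6} — sig = [2:1,1,1]
  P = {5,6}:  v_{5} + v_{6} = 2·v_{2} + v_{4} — sig = [2:1,2]
  P = {5,7}:  v_{5} + v_{7} = 2·v_{2} + v_{6} — sig = [2:1,2]
  P = {6,8}:  v_{6} + v_{8} = v_{2} + 2·v_{4} — sig = [2:1,2]
  P = {4,7}:  v_{4} + v_{7} = 2·v_{6} — sig = [2:2]
  P = {3,7}:  v_{3} + v_{7} = 2·v_{2} + 2·v_{9} — sig = [2:2,2]
  P = {2,3,8}:  v_{2} + v_{3} + v_{8} = v_{5} — sig = [3:1]
  P = {2,4,9}:  v_{2} + v_{4} + v_{9} = v_{6} — sig = [3:1]
  P = {2,6,9}:  v_{2} + v_{6} + v_{9} = v_{7} — sig = [3:1]

Hence PRS(X_Σ) =
[[2:], [2:], [2:1], [2:1], [2:1,1], [2:1,1], [2:1,1], [2:1,1], [2:1,1], [2:1,1,1], [2:1,2], [2:1,2], [2:1,2], [2:2], [2:2,2], [3:1], [3:1], [3:1]]


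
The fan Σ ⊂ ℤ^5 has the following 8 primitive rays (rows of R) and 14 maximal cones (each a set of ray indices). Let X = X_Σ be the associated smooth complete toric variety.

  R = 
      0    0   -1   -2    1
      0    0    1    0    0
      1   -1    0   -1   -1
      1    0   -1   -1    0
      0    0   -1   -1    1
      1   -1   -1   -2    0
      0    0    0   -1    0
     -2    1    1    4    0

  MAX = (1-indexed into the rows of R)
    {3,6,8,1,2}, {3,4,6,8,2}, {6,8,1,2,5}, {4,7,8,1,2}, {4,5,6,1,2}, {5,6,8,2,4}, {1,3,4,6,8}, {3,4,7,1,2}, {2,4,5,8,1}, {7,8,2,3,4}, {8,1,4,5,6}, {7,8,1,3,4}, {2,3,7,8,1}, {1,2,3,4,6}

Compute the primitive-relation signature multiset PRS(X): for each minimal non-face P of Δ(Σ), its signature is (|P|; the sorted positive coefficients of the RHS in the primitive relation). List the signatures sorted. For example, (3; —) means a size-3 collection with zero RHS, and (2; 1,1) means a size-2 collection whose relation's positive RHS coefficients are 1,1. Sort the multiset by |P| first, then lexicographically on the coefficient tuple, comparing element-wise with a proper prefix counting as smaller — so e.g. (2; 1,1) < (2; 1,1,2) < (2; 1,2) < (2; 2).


The 5 primitive collections of Σ (r=8, n=5):

  P={3,5}:  v_{3} + v_{5} = v_{6}  so sig = (2; 1)
  P={5,7}:  v_{5} + v_{7} = v_{1}  so sig = (2; 1)
  P={6,7}:  v_{6} + v_{7} = v_{1} + v_{3}  so sig = (2; 1,1)
  P={1,2,3,4,8}:  v_{1} + v_{2} + v_{3} + v_{4} + v_{8} = 0  so sig = (5; —)
  P={1,2,4,6,8}:  v_{1} + v_{2} + v_{4} + v_{6} + v_{8} = v_{5}  so sig = (5; 1)

Signatures (|P|; sorted positive RHS coefficients), sorted:
[(2; 1), (2; 1), (2; 1,1), (5; —), (5; 1)]


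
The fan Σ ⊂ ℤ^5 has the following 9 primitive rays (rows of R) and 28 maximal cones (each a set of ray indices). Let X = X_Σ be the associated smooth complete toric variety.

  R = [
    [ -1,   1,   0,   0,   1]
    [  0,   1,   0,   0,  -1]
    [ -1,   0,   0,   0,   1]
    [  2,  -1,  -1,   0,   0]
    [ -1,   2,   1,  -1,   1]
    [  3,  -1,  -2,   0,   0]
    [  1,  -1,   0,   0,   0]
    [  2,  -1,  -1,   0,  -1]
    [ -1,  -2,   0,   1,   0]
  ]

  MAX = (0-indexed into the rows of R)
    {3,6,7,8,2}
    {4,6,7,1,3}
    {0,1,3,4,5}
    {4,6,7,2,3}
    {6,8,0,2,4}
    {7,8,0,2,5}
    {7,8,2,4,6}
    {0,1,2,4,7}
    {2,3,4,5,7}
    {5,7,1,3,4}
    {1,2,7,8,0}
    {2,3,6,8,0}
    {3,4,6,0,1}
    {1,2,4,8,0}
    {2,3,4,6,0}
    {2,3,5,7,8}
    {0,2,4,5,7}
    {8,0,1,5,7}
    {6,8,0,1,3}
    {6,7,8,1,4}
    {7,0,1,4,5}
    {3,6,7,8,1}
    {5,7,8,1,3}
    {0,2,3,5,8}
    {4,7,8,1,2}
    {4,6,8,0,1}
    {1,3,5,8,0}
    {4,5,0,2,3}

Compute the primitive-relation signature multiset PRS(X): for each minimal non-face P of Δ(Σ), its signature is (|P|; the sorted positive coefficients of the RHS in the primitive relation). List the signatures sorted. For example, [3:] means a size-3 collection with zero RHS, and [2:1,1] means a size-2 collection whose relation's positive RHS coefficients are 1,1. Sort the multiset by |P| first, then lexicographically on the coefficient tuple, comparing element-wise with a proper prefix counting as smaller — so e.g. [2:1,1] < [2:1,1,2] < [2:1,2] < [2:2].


9 collections generate NE(X_Σ); each relation:

  {5,6}:  v_{5} + v_{6} = 2·v_{3}  →  sig = [2:2]
  {1,2,6}:  v_{1} + v_{2} + v_{6} = 0  →  sig = [3:]
  {0,3,7}:  v_{0} + v_{3} + v_{7} = v_{5}  →  sig = [3:1]
  {0,6,7}:  v_{0} + v_{6} + v_{7} = v_{3}  →  sig = [3:1]
  {1,2,3}:  v_{1} + v_{2} + v_{3} = v_{0} + v_{7}  →  sig = [3:1,1]
  {3,4,8}:  v_{3} + v_{4} + v_{8} = v_{2} + v_{6}  →  sig = [3:1,1]
  {4,5,8}:  v_{4} + v_{5} + v_{8} = v_{2} + v_{3}  →  sig = [3:1,1]
  {1,2,5}:  v_{1} + v_{2} + v_{5} = 2·v_{0} + 2·v_{7}  →  sig = [3:2,2]
  {0,4,7,8}:  v_{0} + v_{4} + v_{7} + v_{8} = v_{2}  →  sig = [4:1]

Hence PRS(X_Σ) =
    |P|=2: 1 collection, coeffs (2)
    |P|=3: 7 collections, coeffs (), (1), (1), (1,1), (1,1), (1,1), (2,2)
    |P|=4: 1 collection, coeffs (1)


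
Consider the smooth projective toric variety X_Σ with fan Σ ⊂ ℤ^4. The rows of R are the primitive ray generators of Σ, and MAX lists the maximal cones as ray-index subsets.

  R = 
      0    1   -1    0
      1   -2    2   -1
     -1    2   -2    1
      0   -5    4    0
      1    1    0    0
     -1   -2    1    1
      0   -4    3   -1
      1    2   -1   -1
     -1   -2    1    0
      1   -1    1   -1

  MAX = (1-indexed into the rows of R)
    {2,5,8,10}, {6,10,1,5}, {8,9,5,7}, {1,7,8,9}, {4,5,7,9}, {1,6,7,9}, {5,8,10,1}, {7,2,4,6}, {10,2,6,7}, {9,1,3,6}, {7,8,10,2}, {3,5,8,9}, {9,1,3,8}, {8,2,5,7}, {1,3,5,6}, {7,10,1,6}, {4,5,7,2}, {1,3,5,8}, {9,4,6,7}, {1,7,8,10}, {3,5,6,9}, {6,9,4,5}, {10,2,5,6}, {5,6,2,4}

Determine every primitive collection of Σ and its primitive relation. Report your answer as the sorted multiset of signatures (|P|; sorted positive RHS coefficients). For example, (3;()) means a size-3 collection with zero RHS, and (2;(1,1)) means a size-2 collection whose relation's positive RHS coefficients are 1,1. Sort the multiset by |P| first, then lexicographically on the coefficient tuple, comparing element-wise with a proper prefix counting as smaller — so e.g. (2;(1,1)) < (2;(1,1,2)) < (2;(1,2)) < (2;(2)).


Σ has 15 primitive collections:

  {2,3}:  v_{2} + v_{3} = 0  ⟹  sig = (2;())
  {6,8}:  v_{6} + v_{8} = 0  ⟹  sig = (2;())
  {1,2}:  v_{1} + v_{2} = v_{10}  ⟹  sig = (2;(1))
  {2,9}:  v_{2} + v_{9} = v_{7}  ⟹  sig = (2;(1))
  {3,7}:  v_{3} + v_{7} = v_{9}  ⟹  sig = (2;(1))
  {3,10}:  v_{3} + v_{10} = v_{1}  ⟹  sig = (2;(1))
  {1,4}:  v_{1} + v_{4} = v_{2} + v_{6}  ⟹  sig = (2;(1,1))
  {4,8}:  v_{4} + v_{8} = v_{5} + v_{7}  ⟹  sig = (2;(1,1))
  {9,10}:  v_{9} + v_{10} = v_{1} + v_{7}  ⟹  sig = (2;(1,1))
  {3,4}:  v_{3} + v_{4} = v_{5} + v_{6} + v_{9}  ⟹  sig = (2;(1,1,1))
  {4,10}:  v_{4} + v_{10} = 2·v_{2} + v_{6}  ⟹  sig = (2;(1,2))
  {1,5,9}:  v_{1} + v_{5} + v_{9} = 0  ⟹  sig = (3;())
  {1,5,7}:  v_{1} + v_{5} + v_{7} = v_{2}  ⟹  sig = (3;(1))
  {5,6,7}:  v_{5} + v_{6} + v_{7} = v_{4}  ⟹  sig = (3;(1))
  {5,7,10}:  v_{5} + v_{7} + v_{10} = 2·v_{2}  ⟹  sig = (3;(2))

so the primitive-relation signature multiset is
{ (2;()) ×2,  (2;(1)) ×4,  (2;(1,1)) ×3,  (2;(1,1,1)),  (2;(1,2)),  (3;()),  (3;(1)) ×2,  (3;(2)) }


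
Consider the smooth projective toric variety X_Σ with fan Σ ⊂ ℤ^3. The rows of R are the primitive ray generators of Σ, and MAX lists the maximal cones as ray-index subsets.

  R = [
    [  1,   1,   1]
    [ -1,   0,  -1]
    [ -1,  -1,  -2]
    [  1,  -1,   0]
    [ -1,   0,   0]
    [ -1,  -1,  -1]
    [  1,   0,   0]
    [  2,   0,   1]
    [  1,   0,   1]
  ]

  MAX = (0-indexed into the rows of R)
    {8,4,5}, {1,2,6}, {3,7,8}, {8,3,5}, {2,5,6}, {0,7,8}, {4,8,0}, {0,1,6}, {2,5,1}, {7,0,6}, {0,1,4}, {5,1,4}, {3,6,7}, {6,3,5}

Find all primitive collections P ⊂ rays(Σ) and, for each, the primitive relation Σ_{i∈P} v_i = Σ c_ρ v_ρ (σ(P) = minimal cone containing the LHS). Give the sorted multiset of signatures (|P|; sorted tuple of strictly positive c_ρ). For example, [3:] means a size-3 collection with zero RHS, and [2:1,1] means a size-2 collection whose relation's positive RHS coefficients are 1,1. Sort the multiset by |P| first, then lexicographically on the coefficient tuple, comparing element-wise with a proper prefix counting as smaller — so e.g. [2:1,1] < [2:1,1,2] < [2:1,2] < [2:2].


Σ has 16 primitive collections:

  P = {0,5}:  v_{0} + v_{5} = 0  ⟹  sig = [2:]
  P = {1,8}:  v_{1} + v_{8} = 0  ⟹  sig = [2:]
  P = {4,6}:  v_{4} + v_{6} = 0  ⟹  sig = [2:]
  P = {0,3}:  v_{0} + v_{3} = v_{7}  ⟹  sig = [2:1]
  P = {1,7}:  v_{1} + v_{7} = v_{6}  ⟹  sig = [2:1]
  P = {4,7}:  v_{4} + v_{7} = v_{8}  ⟹  sig = [2:1]
  P = {5,7}:  v_{5} + v_{7} = v_{3}  ⟹  sig = [2:1]
  P = {6,8}:  v_{6} + v_{8} = v_{7}  ⟹  sig = [2:1]
  P = {0,2}:  v_{0} + v_{2} = v_{1} + v_{6}  ⟹  sig = [2:1,1]
  P = {1,3}:  v_{1} + v_{3} = v_{5} + v_{6}  ⟹  sig = [2:1,1]
  P = {2,4}:  v_{2} + v_{4} = v_{1} + v_{5}  ⟹  sig = [2:1,1]
  P = {2,8}:  v_{2} + v_{8} = v_{5} + v_{6}  ⟹  sig = [2:1,1]
  P = {3,4}:  v_{3} + v_{4} = v_{5} + v_{8}  ⟹  sig = [2:1,1]
  P = {2,7}:  v_{2} + v_{7} = v_{5} + 2·v_{6}  ⟹  sig = [2:1,2]
  P = {2,3}:  v_{2} + v_{3} = 2·v_{5} + 2·v_{6}  ⟹  sig = [2:2,2]
  P = {1,5,6}:  v_{1} + v_{5} + v_{6} = v_{2}  ⟹  sig = [3:1]

Sorted signature multiset PRS(X):
[[2:], [2:], [2:], [2:1], [2:1], [2:1], [2:1], [2:1], [2:1,1], [2:1,1], [2:1,1], [2:1,1], [2:1,1], [2:1,2], [2:2,2], [3:1]]


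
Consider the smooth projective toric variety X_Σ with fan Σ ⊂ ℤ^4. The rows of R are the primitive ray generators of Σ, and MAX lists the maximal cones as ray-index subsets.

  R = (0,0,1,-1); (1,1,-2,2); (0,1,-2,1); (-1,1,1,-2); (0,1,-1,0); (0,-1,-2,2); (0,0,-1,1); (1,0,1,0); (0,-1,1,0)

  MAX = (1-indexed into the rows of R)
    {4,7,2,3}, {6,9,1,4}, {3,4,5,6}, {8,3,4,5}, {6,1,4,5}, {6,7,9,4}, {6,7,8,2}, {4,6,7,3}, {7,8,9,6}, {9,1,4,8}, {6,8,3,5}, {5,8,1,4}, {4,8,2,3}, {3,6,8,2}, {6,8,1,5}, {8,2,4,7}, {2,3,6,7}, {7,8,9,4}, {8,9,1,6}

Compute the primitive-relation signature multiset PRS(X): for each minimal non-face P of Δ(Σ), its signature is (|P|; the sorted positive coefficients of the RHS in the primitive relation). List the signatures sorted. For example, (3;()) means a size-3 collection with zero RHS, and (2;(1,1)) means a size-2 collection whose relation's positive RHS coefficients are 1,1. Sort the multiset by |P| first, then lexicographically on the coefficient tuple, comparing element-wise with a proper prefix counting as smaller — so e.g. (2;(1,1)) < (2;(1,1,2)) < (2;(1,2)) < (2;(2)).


Σ has 11 primitive collections:

  P = {1,7}:  v_{1} + v_{7} = 0  so sig = (2;())
  P = {5,9}:  v_{5} + v_{9} = 0  so sig = (2;())
  P = {1,3}:  v_{1} + v_{3} = v_{5}  so sig = (2;(1))
  P = {3,9}:  v_{3} + v_{9} = v_{7}  so sig = (2;(1))
  P = {5,7}:  v_{5} + v_{7} = v_{3}  so sig = (2;(1))
  P = {1,2}:  v_{1} + v_{2} = v_{3} + v_{8}  so sig = (2;(1,1))
  P = {2,5}:  v_{2} + v_{5} = 2·v_{3} + v_{8}  so sig = (2;(1,2))
  P = {2,9}:  v_{2} + v_{9} = 2·v_{7} + v_{8}  so sig = (2;(1,2))
  P = {4,6,8}:  v_{4} + v_{6} + v_{8} = 0  so sig = (3;())
  P = {3,7,8}:  v_{3} + v_{7} + v_{8} = v_{2}  so sig = (3;(1))
  P = {2,4,6}:  v_{2} + v_{4} + v_{6} = v_{3} + v_{7}  so sig = (3;(1,1))

so the primitive-relation signature multiset is
[(2;()), (2;()), (2;(1)), (2;(1)), (2;(1)), (2;(1,1)), (2;(1,2)), (2;(1,2)), (3;()), (3;(1)), (3;(1,1))]


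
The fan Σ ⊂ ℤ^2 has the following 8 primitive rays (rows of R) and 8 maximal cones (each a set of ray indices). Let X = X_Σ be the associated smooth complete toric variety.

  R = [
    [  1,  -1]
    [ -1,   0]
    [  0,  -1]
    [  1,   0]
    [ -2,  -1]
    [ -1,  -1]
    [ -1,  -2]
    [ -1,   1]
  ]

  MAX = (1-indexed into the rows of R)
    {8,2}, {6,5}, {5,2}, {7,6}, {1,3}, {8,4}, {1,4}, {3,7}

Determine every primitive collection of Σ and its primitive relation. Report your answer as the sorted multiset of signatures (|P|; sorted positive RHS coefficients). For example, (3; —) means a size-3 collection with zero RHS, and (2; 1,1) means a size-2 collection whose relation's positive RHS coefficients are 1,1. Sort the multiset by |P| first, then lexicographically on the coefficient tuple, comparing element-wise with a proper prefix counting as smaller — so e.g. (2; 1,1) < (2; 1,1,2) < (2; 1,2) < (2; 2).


20 minimal non-faces of Δ(Σ) (on 8 rays):

  P={1,8}:  v_{1} + v_{8} = 0  →  sig = (2; —)
  P={2,4}:  v_{2} + v_{4} = 0  →  sig = (2; —)
  P={1,2}:  v_{1} + v_{2} = v_{3}  →  sig = (2; 1)
  P={1,5}:  v_{1} + v_{5} = v_{7}  →  sig = (2; 1)
  P={2,3}:  v_{2} + v_{3} = v_{6}  →  sig = (2; 1)
  P={2,6}:  v_{2} + v_{6} = v_{5}  →  sig = (2; 1)
  P={3,4}:  v_{3} + v_{4} = v_{1}  →  sig = (2; 1)
  P={3,6}:  v_{3} + v_{6} = v_{7}  →  sig = (2; 1)
  P={3,8}:  v_{3} + v_{8} = v_{2}  →  sig = (2; 1)
  P={4,5}:  v_{4} + v_{5} = v_{6}  →  sig = (2; 1)
  P={4,6}:  v_{4} + v_{6} = v_{3}  →  sig = (2; 1)
  P={7,8}:  v_{7} + v_{8} = v_{5}  →  sig = (2; 1)
  P={1,6}:  v_{1} + v_{6} = 2·v_{3}  →  sig = (2; 2)
  P={2,7}:  v_{2} + v_{7} = 2·v_{6}  →  sig = (2; 2)
  P={3,5}:  v_{3} + v_{5} = 2·v_{6}  →  sig = (2; 2)
  P={4,7}:  v_{4} + v_{7} = 2·v_{3}  →  sig = (2; 2)
  P={6,8}:  v_{6} + v_{8} = 2·v_{2}  →  sig = (2; 2)
  P={1,7}:  v_{1} + v_{7} = 3·v_{3}  →  sig = (2; 3)
  P={5,7}:  v_{5} + v_{7} = 3·v_{6}  →  sig = (2; 3)
  P={5,8}:  v_{5} + v_{8} = 3·v_{2}  →  sig = (2; 3)

Hence PRS(X_Σ) =
    (2; —)
    (2; —)
    (2; 1)
    (2; 1)
    (2; 1)
    (2; 1)
    (2; 1)
    (2; 1)
    (2; 1)
    (2; 1)
    (2; 1)
    (2; 1)
    (2; 2)
    (2; 2)
    (2; 2)
    (2; 2)
    (2; 2)
    (2; 3)
    (2; 3)
    (2; 3)
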